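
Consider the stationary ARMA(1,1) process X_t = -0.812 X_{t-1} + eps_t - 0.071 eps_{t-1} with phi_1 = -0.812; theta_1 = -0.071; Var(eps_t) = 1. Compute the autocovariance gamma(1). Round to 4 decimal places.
\gamma(1) = -2.7415

Multiply the model equation by X_{t-k} and take expectations. With theta_0 = psi_0 = 1 and psi_j the MA(infinity) weights, this gives
  gamma(k) - sum_i phi_i gamma(k-i) = c_k,
  c_k = sigma^2 * sum_{j=k..q} theta_j psi_{j-k}   (c_k = 0 for k > q),
using gamma(-m) = gamma(m).
psi-weights needed (psi_j = theta_j + sum_i phi_i psi_{j-i}):
  psi_1 = theta_1 + phi_1 = -0.071 + (-0.812) = -0.883
Right-hand sides:
  c_0 = sigma^2 (1 + theta_1 psi_1) = 1 * (1 + (-0.071)(-0.883)) = 1 * 1.062693 = 1.062693
  c_1 = sigma^2 theta_1 = 1 * (-0.071) = -0.071
  c_2 = 0
Equations for k = 0 and k = 1 (AR order 1):
  gamma(0) = phi_1 gamma(1) + c_0
  gamma(1) = phi_1 gamma(0) + c_1
Substituting the second into the first: gamma(0) (1 - phi_1^2) = c_0 + phi_1 c_1, so
  gamma(0) = (c_0 + phi_1 c_1) / (1 - phi_1^2) = (1.062693 + (-0.812)(-0.071)) / (1 - (-0.812)^2) = 1.120345 / 0.340656 = 3.288787.
  gamma(1) = phi_1 gamma(0) + c_1 = (-0.812)(3.288787) + (-0.071) = -2.741495.
Therefore gamma(1) = -2.7415 (to 4 decimal places).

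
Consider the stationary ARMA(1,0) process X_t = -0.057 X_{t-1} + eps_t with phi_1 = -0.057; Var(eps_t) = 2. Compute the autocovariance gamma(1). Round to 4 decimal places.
\gamma(1) = -0.1144

Multiply the model equation by X_{t-k} and take expectations. With theta_0 = psi_0 = 1 and psi_j the MA(infinity) weights, this gives
  gamma(k) - sum_i phi_i gamma(k-i) = c_k,
  c_k = sigma^2 * sum_{j=k..q} theta_j psi_{j-k}   (c_k = 0 for k > q),
using gamma(-m) = gamma(m).
Pure AR (q = 0): c_0 = sigma^2 = 2, c_k = 0 for k >= 1.
Equations for k = 0 and k = 1 (AR order 1):
  gamma(0) = phi_1 gamma(1) + c_0
  gamma(1) = phi_1 gamma(0) + c_1
Substituting the second into the first: gamma(0) (1 - phi_1^2) = c_0 + phi_1 c_1, so
  gamma(0) = c_0 / (1 - phi_1^2) = 2 / (1 - (-0.057)^2) = 2 / 0.996751 = 2.006519.
  gamma(1) = phi_1 gamma(0) = (-0.057)(2.006519) = -0.114372.
Therefore gamma(1) = -0.1144 (to 4 decimal places).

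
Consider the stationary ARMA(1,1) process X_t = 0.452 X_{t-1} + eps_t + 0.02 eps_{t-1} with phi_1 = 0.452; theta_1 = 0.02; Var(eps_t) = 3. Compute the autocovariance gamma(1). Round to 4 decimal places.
\gamma(1) = 1.7957

Multiply the model equation by X_{t-k} and take expectations. With theta_0 = psi_0 = 1 and psi_j the MA(infinity) weights, this gives
  gamma(k) - sum_i phi_i gamma(k-i) = c_k,
  c_k = sigma^2 * sum_{j=k..q} theta_j psi_{j-k}   (c_k = 0 for k > q),
using gamma(-m) = gamma(m).
psi-weights needed (psi_j = theta_j + sum_i phi_i psi_{j-i}):
  psi_1 = theta_1 + phi_1 = 0.02 + (0.452) = 0.472
Right-hand sides:
  c_0 = sigma^2 (1 + theta_1 psi_1) = 3 * (1 + (0.02)(0.472)) = 3 * 1.00944 = 3.02832
  c_1 = sigma^2 theta_1 = 3 * (0.02) = 0.06
  c_2 = 0
Equations for k = 0 and k = 1 (AR order 1):
  gamma(0) = phi_1 gamma(1) + c_0
  gamma(1) = phi_1 gamma(0) + c_1
Substituting the second into the first: gamma(0) (1 - phi_1^2) = c_0 + phi_1 c_1, so
  gamma(0) = (c_0 + phi_1 c_1) / (1 - phi_1^2) = (3.02832 + (0.452)(0.06)) / (1 - (0.452)^2) = 3.05544 / 0.795696 = 3.839959.
  gamma(1) = phi_1 gamma(0) + c_1 = (0.452)(3.839959) + (0.06) = 1.795661.
Therefore gamma(1) = 1.7957 (to 4 decimal places).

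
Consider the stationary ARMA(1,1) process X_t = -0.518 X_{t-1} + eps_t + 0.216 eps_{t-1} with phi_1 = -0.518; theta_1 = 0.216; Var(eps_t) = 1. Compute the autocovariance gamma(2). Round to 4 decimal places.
\gamma(2) = 0.1899

Multiply the model equation by X_{t-k} and take expectations. With theta_0 = psi_0 = 1 and psi_j the MA(infinity) weights, this gives
  gamma(k) - sum_i phi_i gamma(k-i) = c_k,
  c_k = sigma^2 * sum_{j=k..q} theta_j psi_{j-k}   (c_k = 0 for k > q),
using gamma(-m) = gamma(m).
psi-weights needed (psi_j = theta_j + sum_i phi_i psi_{j-i}):
  psi_1 = theta_1 + phi_1 = 0.216 + (-0.518) = -0.302
Right-hand sides:
  c_0 = sigma^2 (1 + theta_1 psi_1) = 1 * (1 + (0.216)(-0.302)) = 1 * 0.934768 = 0.934768
  c_1 = sigma^2 theta_1 = 1 * (0.216) = 0.216
  c_2 = 0
Equations for k = 0 and k = 1 (AR order 1):
  gamma(0) = phi_1 gamma(1) + c_0
  gamma(1) = phi_1 gamma(0) + c_1
Substituting the second into the first: gamma(0) (1 - phi_1^2) = c_0 + phi_1 c_1, so
  gamma(0) = (c_0 + phi_1 c_1) / (1 - phi_1^2) = (0.934768 + (-0.518)(0.216)) / (1 - (-0.518)^2) = 0.82288 / 0.731676 = 1.124651.
  gamma(1) = phi_1 gamma(0) + c_1 = (-0.518)(1.124651) + (0.216) = -0.366569.
For k = 2 (> q): gamma(2) = phi_1 gamma(1) = (-0.518)(-0.366569) = 0.189883.
Therefore gamma(2) = 0.1899 (to 4 decimal places).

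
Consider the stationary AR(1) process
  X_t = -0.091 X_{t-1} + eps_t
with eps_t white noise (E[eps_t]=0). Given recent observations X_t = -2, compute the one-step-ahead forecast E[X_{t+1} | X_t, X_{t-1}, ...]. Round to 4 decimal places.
E[X_{t+1} \mid \mathcal F_t] = 0.1820

For an AR(p) model X_t = c + sum_i phi_i X_{t-i} + eps_t, the
one-step-ahead conditional mean is
  E[X_{t+1} | X_t, ...] = c + sum_i phi_i X_{t+1-i}.
Substitute known values:
  E[X_{t+1} | ...] = (-0.091) * (-2)
                   = 0.1820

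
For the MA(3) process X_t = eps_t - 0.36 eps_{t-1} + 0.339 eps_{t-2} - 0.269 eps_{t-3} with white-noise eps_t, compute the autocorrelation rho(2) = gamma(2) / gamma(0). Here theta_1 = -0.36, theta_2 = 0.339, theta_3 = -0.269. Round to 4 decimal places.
\rho(2) = 0.3310

For an MA(q) process with theta_0 = 1, the autocovariance is
  gamma(k) = sigma^2 * sum_{i=0..q-k} theta_i * theta_{i+k},
and rho(k) = gamma(k) / gamma(0). Sigma^2 cancels.
  numerator   = (1)*(0.339) + (-0.36)*(-0.269) = 0.43584.
  denominator = (1)^2 + (-0.36)^2 + (0.339)^2 + (-0.269)^2 = 1.316882.
  rho(2) = 0.43584 / 1.316882 = 0.3310.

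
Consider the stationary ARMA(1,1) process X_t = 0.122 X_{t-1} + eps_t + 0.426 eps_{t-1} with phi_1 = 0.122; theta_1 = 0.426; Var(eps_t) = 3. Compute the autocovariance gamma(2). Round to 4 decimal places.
\gamma(2) = 0.2142

Multiply the model equation by X_{t-k} and take expectations. With theta_0 = psi_0 = 1 and psi_j the MA(infinity) weights, this gives
  gamma(k) - sum_i phi_i gamma(k-i) = c_k,
  c_k = sigma^2 * sum_{j=k..q} theta_j psi_{j-k}   (c_k = 0 for k > q),
using gamma(-m) = gamma(m).
psi-weights needed (psi_j = theta_j + sum_i phi_i psi_{j-i}):
  psi_1 = theta_1 + phi_1 = 0.426 + (0.122) = 0.548
Right-hand sides:
  c_0 = sigma^2 (1 + theta_1 psi_1) = 3 * (1 + (0.426)(0.548)) = 3 * 1.233448 = 3.700344
  c_1 = sigma^2 theta_1 = 3 * (0.426) = 1.278
  c_2 = 0
Equations for k = 0 and k = 1 (AR order 1):
  gamma(0) = phi_1 gamma(1) + c_0
  gamma(1) = phi_1 gamma(0) + c_1
Substituting the second into the first: gamma(0) (1 - phi_1^2) = c_0 + phi_1 c_1, so
  gamma(0) = (c_0 + phi_1 c_1) / (1 - phi_1^2) = (3.700344 + (0.122)(1.278)) / (1 - (0.122)^2) = 3.85626 / 0.985116 = 3.914524.
  gamma(1) = phi_1 gamma(0) + c_1 = (0.122)(3.914524) + (1.278) = 1.755572.
For k = 2 (> q): gamma(2) = phi_1 gamma(1) = (0.122)(1.755572) = 0.21418.
Therefore gamma(2) = 0.2142 (to 4 decimal places).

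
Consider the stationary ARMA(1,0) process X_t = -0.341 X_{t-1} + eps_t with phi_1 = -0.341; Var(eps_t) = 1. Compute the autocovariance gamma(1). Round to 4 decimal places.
\gamma(1) = -0.3859

Multiply the model equation by X_{t-k} and take expectations. With theta_0 = psi_0 = 1 and psi_j the MA(infinity) weights, this gives
  gamma(k) - sum_i phi_i gamma(k-i) = c_k,
  c_k = sigma^2 * sum_{j=k..q} theta_j psi_{j-k}   (c_k = 0 for k > q),
using gamma(-m) = gamma(m).
Pure AR (q = 0): c_0 = sigma^2 = 1, c_k = 0 for k >= 1.
Equations for k = 0 and k = 1 (AR order 1):
  gamma(0) = phi_1 gamma(1) + c_0
  gamma(1) = phi_1 gamma(0) + c_1
Substituting the second into the first: gamma(0) (1 - phi_1^2) = c_0 + phi_1 c_1, so
  gamma(0) = c_0 / (1 - phi_1^2) = 1 / (1 - (-0.341)^2) = 1 / 0.883719 = 1.131581.
  gamma(1) = phi_1 gamma(0) = (-0.341)(1.131581) = -0.385869.
Therefore gamma(1) = -0.3859 (to 4 decimal places).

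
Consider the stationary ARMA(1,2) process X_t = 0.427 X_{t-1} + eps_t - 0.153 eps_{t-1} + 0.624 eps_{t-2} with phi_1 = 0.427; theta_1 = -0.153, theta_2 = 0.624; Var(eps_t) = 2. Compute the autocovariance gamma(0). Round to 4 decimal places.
\gamma(0) = 3.4932

Multiply the model equation by X_{t-k} and take expectations. With theta_0 = psi_0 = 1 and psi_j the MA(infinity) weights, this gives
  gamma(k) - sum_i phi_i gamma(k-i) = c_k,
  c_k = sigma^2 * sum_{j=k..q} theta_j psi_{j-k}   (c_k = 0 for k > q),
using gamma(-m) = gamma(m).
psi-weights needed (psi_j = theta_j + sum_i phi_i psi_{j-i}):
  psi_1 = theta_1 + phi_1 = -0.153 + (0.427) = 0.274
  psi_2 = theta_2 + phi_1 psi_1 = 0.624 + (0.427)(0.274) = 0.740998
Right-hand sides:
  c_0 = sigma^2 (1 + theta_1 psi_1 + theta_2 psi_2) = 2 * (1 + (-0.153)(0.274) + (0.624)(0.740998)) = 2 * 1.420461 = 2.840922
  c_1 = sigma^2 (theta_1 + theta_2 psi_1) = 2 * (-0.153 + (0.624)(0.274)) = 0.035952
  c_2 = sigma^2 theta_2 = 2 * (0.624) = 1.248
Equations for k = 0 and k = 1 (AR order 1):
  gamma(0) = phi_1 gamma(1) + c_0
  gamma(1) = phi_1 gamma(0) + c_1
Substituting the second into the first: gamma(0) (1 - phi_1^2) = c_0 + phi_1 c_1, so
  gamma(0) = (c_0 + phi_1 c_1) / (1 - phi_1^2) = (2.840922 + (0.427)(0.035952)) / (1 - (0.427)^2) = 2.856273 / 0.817671 = 3.493181.
Therefore gamma(0) = 3.4932 (to 4 decimal places).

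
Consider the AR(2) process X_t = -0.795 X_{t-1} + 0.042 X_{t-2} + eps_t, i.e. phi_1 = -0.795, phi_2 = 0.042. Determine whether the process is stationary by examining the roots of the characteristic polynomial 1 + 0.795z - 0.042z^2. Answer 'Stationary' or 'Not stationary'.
\text{Stationary}

The AR(p) characteristic polynomial is P(z) = 1 + 0.795z - 0.042z^2.
Stationarity requires all roots to lie outside the unit circle, i.e. |z| > 1 for every root.
Set 1 + (0.795) z + (-0.042) z^2 = 0, i.e. a z^2 + b z + c = 0 with a = -0.042, b = 0.795, c = 1.
Discriminant D = b^2 - 4ac = (0.795)^2 - 4*(-0.042)*1 = 0.632025 - (-0.168) = 0.800025.
D >= 0, so the roots are real: z = (-b +/- sqrt(D)) / (2a) = (-0.795 +/- 0.894441) / (-0.084).
  z_1 = (-0.795 + 0.894441) / (-0.084) = -1.1838,   |z_1| = 1.1838.
  z_2 = (-0.795 - 0.894441) / (-0.084) = 20.1124,   |z_2| = 20.1124.
Moduli of all roots: 1.1838, 20.1124.
All moduli strictly greater than 1? Yes.
Verdict: Stationary.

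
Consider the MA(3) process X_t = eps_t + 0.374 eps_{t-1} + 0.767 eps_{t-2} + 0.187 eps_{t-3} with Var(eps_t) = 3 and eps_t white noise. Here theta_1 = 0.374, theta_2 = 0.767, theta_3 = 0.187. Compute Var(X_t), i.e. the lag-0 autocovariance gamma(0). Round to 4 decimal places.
\gamma(0) = 5.2894

For an MA(q) process X_t = eps_t + sum_i theta_i eps_{t-i} with
Var(eps_t) = sigma^2, the variance is
  gamma(0) = sigma^2 * (1 + sum_i theta_i^2).
  sum_i theta_i^2 = (0.374)^2 + (0.767)^2 + (0.187)^2 = 0.139876 + 0.588289 + 0.034969 = 0.763134.
  gamma(0) = 3 * (1 + 0.763134) = 3 * 1.763134 = 5.289402, which rounds to 5.2894.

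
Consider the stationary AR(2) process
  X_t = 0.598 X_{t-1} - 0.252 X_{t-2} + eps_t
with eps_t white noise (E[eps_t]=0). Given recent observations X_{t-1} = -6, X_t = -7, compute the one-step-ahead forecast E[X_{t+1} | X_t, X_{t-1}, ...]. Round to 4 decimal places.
E[X_{t+1} \mid \mathcal F_t] = -2.6740

For an AR(p) model X_t = c + sum_i phi_i X_{t-i} + eps_t, the
one-step-ahead conditional mean is
  E[X_{t+1} | X_t, ...] = c + sum_i phi_i X_{t+1-i}.
Substitute known values:
  E[X_{t+1} | ...] = (0.598) * (-7) + (-0.252) * (-6)
                   = -2.6740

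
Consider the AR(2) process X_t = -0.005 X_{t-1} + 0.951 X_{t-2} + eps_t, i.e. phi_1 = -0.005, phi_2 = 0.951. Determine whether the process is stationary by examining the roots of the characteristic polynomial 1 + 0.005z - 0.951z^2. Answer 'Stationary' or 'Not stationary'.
\text{Stationary}

The AR(p) characteristic polynomial is P(z) = 1 + 0.005z - 0.951z^2.
Stationarity requires all roots to lie outside the unit circle, i.e. |z| > 1 for every root.
Set 1 + (0.005) z + (-0.951) z^2 = 0, i.e. a z^2 + b z + c = 0 with a = -0.951, b = 0.005, c = 1.
Discriminant D = b^2 - 4ac = (0.005)^2 - 4*(-0.951)*1 = 0.000025 - (-3.804) = 3.804025.
D >= 0, so the roots are real: z = (-b +/- sqrt(D)) / (2a) = (-0.005 +/- 1.950391) / (-1.902).
  z_1 = (-0.005 + 1.950391) / (-1.902) = -1.0228,   |z_1| = 1.0228.
  z_2 = (-0.005 - 1.950391) / (-1.902) = 1.0281,   |z_2| = 1.0281.
Moduli of all roots: 1.0228, 1.0281.
All moduli strictly greater than 1? Yes.
Verdict: Stationary.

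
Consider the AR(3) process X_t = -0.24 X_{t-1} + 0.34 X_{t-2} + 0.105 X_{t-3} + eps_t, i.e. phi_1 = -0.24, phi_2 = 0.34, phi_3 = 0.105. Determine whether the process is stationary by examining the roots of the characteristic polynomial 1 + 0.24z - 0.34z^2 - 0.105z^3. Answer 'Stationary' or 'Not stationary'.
\text{Stationary}

The AR(p) characteristic polynomial is P(z) = 1 + 0.24z - 0.34z^2 - 0.105z^3.
Stationarity requires all roots to lie outside the unit circle, i.e. |z| > 1 for every root.
Degree 3: look for a simple real root z0 first, then factor out (1 - z/z0) and solve the remaining quadratic.
Testing z0 = -2: P(-2) = 1 + (0.24)(-2) + (-0.34)(-2)^2 + (-0.105)(-2)^3
  = 1 + (-0.48) + (-1.36) + (0.84) = 0.  So z_0 = -2 is a root, |z_0| = 2.
Divide out the factor (1 + 0.5 z) = (1 - z/z0) (since 1/z0 = -0.5):
  P(z) = (1 + 0.5 z)(1 + (-0.26) z + (-0.21) z^2)
  [check: z-coef -0.26 - (-0.5) = 0.24; z^2-coef -0.21 - (-0.5)(-0.26) = -0.34; z^3-coef -(-0.5)(-0.21) = -0.105.]
Remaining roots from the quadratic factor 1 + (-0.26) z + (-0.21) z^2:
  Set 1 + (-0.26) z + (-0.21) z^2 = 0, i.e. a z^2 + b z + c = 0 with a = -0.21, b = -0.26, c = 1.
  Discriminant D = b^2 - 4ac = (-0.26)^2 - 4*(-0.21)*1 = 0.0676 - (-0.84) = 0.9076.
  D >= 0, so the roots are real: z = (-b +/- sqrt(D)) / (2a) = (0.26 +/- 0.95268) / (-0.42).
    z_1 = (0.26 + 0.95268) / (-0.42) = -2.8873,   |z_1| = 2.8873.
    z_2 = (0.26 - 0.95268) / (-0.42) = 1.6492,   |z_2| = 1.6492.
Moduli of all roots: 2.0000, 2.8873, 1.6492.
All moduli strictly greater than 1? Yes.
Verdict: Stationary.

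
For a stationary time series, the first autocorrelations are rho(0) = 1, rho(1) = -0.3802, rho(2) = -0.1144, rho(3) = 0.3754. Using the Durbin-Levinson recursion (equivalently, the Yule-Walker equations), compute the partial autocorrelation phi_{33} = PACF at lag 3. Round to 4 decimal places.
\phi_{33} = 0.2621

The PACF at lag k is phi_{kk}, the last component of the solution
to the Yule-Walker system G_k phi = r_k where
  (G_k)_{ij} = rho(|i - j|), (r_k)_i = rho(i), i,j = 1..k.
Equivalently, Durbin-Levinson gives phi_{kk} iteratively:
  phi_{11} = rho(1)
  phi_{kk} = [rho(k) - sum_{j=1..k-1} phi_{k-1,j} rho(k-j)]
            / [1 - sum_{j=1..k-1} phi_{k-1,j} rho(j)],
  phi_{k,j} = phi_{k-1,j} - phi_{kk} phi_{k-1,k-j},  j = 1..k-1.
Step k = 1:
  phi_11 = rho(1) = -0.3802.
Step k = 2:
  phi_22 = [rho(2) - phi_11 rho(1)] / [1 - phi_11 rho(1)] = [-0.1144 - (-0.3802)(-0.3802)] / [1 - (-0.3802)(-0.3802)]
         = -0.25895204 / 0.85544796 = -0.302709.
  Update: phi_21 = phi_11 - phi_22 phi_11 = -0.3802 - (-0.302709)(-0.3802) = -0.49529.
Step k = 3:
  phi_33 = [rho(3) - phi_21 rho(2) - phi_22 rho(1)] / [1 - phi_21 rho(1) - phi_22 rho(2)]
    numerator   = 0.3754 - (-0.49529)(-0.1144) - (-0.302709)(-0.3802) = 0.20364875
    denominator = 1 - (-0.49529)(-0.3802) - (-0.302709)(-0.1144) = 0.77706077
  phi_33 = 0.20364875 / 0.77706077 = 0.2621.
Therefore phi_{33} = 0.2621.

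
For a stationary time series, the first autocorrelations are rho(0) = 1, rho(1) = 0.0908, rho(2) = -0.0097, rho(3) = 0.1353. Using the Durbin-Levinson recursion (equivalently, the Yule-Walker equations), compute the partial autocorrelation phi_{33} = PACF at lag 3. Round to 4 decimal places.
\phi_{33} = 0.1390

The PACF at lag k is phi_{kk}, the last component of the solution
to the Yule-Walker system G_k phi = r_k where
  (G_k)_{ij} = rho(|i - j|), (r_k)_i = rho(i), i,j = 1..k.
Equivalently, Durbin-Levinson gives phi_{kk} iteratively:
  phi_{11} = rho(1)
  phi_{kk} = [rho(k) - sum_{j=1..k-1} phi_{k-1,j} rho(k-j)]
            / [1 - sum_{j=1..k-1} phi_{k-1,j} rho(j)],
  phi_{k,j} = phi_{k-1,j} - phi_{kk} phi_{k-1,k-j},  j = 1..k-1.
Step k = 1:
  phi_11 = rho(1) = 0.0908.
Step k = 2:
  phi_22 = [rho(2) - phi_11 rho(1)] / [1 - phi_11 rho(1)] = [-0.0097 - (0.0908)(0.0908)] / [1 - (0.0908)(0.0908)]
         = -0.01794464 / 0.99175536 = -0.018094.
  Update: phi_21 = phi_11 - phi_22 phi_11 = 0.0908 - (-0.018094)(0.0908) = 0.092443.
Step k = 3:
  phi_33 = [rho(3) - phi_21 rho(2) - phi_22 rho(1)] / [1 - phi_21 rho(1) - phi_22 rho(2)]
    numerator   = 0.1353 - (0.092443)(-0.0097) - (-0.018094)(0.0908) = 0.13783961
    denominator = 1 - (0.092443)(0.0908) - (-0.018094)(-0.0097) = 0.99143067
  phi_33 = 0.13783961 / 0.99143067 = 0.139.
Therefore phi_{33} = 0.1390.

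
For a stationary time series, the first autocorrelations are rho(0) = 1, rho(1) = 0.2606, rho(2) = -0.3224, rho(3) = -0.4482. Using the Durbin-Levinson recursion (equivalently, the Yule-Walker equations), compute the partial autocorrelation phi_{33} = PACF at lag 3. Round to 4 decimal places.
\phi_{33} = -0.2861

The PACF at lag k is phi_{kk}, the last component of the solution
to the Yule-Walker system G_k phi = r_k where
  (G_k)_{ij} = rho(|i - j|), (r_k)_i = rho(i), i,j = 1..k.
Equivalently, Durbin-Levinson gives phi_{kk} iteratively:
  phi_{11} = rho(1)
  phi_{kk} = [rho(k) - sum_{j=1..k-1} phi_{k-1,j} rho(k-j)]
            / [1 - sum_{j=1..k-1} phi_{k-1,j} rho(j)],
  phi_{k,j} = phi_{k-1,j} - phi_{kk} phi_{k-1,k-j},  j = 1..k-1.
Step k = 1:
  phi_11 = rho(1) = 0.2606.
Step k = 2:
  phi_22 = [rho(2) - phi_11 rho(1)] / [1 - phi_11 rho(1)] = [-0.3224 - (0.2606)(0.2606)] / [1 - (0.2606)(0.2606)]
         = -0.39031236 / 0.93208764 = -0.418751.
  Update: phi_21 = phi_11 - phi_22 phi_11 = 0.2606 - (-0.418751)(0.2606) = 0.369726.
Step k = 3:
  phi_33 = [rho(3) - phi_21 rho(2) - phi_22 rho(1)] / [1 - phi_21 rho(1) - phi_22 rho(2)]
    numerator   = -0.4482 - (0.369726)(-0.3224) - (-0.418751)(0.2606) = -0.21987376
    denominator = 1 - (0.369726)(0.2606) - (-0.418751)(-0.3224) = 0.76864406
  phi_33 = -0.21987376 / 0.76864406 = -0.2861.
Therefore phi_{33} = -0.2861.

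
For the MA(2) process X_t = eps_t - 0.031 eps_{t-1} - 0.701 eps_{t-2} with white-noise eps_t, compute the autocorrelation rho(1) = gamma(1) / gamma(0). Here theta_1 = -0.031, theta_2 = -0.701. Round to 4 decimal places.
\rho(1) = -0.0062

For an MA(q) process with theta_0 = 1, the autocovariance is
  gamma(k) = sigma^2 * sum_{i=0..q-k} theta_i * theta_{i+k},
and rho(k) = gamma(k) / gamma(0). Sigma^2 cancels.
  numerator   = (1)*(-0.031) + (-0.031)*(-0.701) = -0.009269.
  denominator = (1)^2 + (-0.031)^2 + (-0.701)^2 = 1.492362.
  rho(1) = -0.009269 / 1.492362 = -0.0062.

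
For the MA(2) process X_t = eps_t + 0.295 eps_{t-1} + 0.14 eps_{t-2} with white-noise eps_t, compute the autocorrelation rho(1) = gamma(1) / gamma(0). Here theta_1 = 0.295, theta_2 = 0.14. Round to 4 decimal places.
\rho(1) = 0.3039

For an MA(q) process with theta_0 = 1, the autocovariance is
  gamma(k) = sigma^2 * sum_{i=0..q-k} theta_i * theta_{i+k},
and rho(k) = gamma(k) / gamma(0). Sigma^2 cancels.
  numerator   = (1)*(0.295) + (0.295)*(0.14) = 0.3363.
  denominator = (1)^2 + (0.295)^2 + (0.14)^2 = 1.106625.
  rho(1) = 0.3363 / 1.106625 = 0.3039.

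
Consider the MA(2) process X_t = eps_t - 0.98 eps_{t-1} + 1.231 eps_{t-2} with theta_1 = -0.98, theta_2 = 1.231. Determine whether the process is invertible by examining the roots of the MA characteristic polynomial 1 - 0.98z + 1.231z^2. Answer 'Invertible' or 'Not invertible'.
\text{Not invertible}

The MA(q) characteristic polynomial is P(z) = 1 - 0.98z + 1.231z^2.
Invertibility requires all roots to lie outside the unit circle, i.e. |z| > 1 for every root.
Set 1 + (-0.98) z + (1.231) z^2 = 0, i.e. a z^2 + b z + c = 0 with a = 1.231, b = -0.98, c = 1.
Discriminant D = b^2 - 4ac = (-0.98)^2 - 4*(1.231)*1 = 0.9604 - (4.924) = -3.9636.
D < 0, so the roots are the complex-conjugate pair z = (-b +/- i sqrt(-D)) / (2a) = 0.3981 +/- 0.8086i.
For a conjugate pair |z|^2 = z * conj(z) = (product of roots) = c/a = 1/(1.231) = 0.812348, so |z| = sqrt(0.812348) = 0.9013 for both roots.
Moduli of all roots: 0.9013, 0.9013.
All moduli strictly greater than 1? No.
Verdict: Not invertible.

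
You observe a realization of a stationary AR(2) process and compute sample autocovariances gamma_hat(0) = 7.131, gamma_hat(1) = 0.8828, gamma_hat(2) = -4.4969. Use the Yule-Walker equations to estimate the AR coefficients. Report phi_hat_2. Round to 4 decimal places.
\hat\phi_{2} = -0.6560

The Yule-Walker equations for an AR(p) process read, in matrix form,
  Gamma_p phi = r_p,   with   (Gamma_p)_{ij} = gamma(|i - j|),
                       (r_p)_i = gamma(i),   i,j = 1..p.
Substitute the sample gammas (Toeplitz matrix and right-hand side of size 2):
  Gamma_p = [[7.131, 0.8828], [0.8828, 7.131]]
  r_p     = [0.8828, -4.4969]
Written out:
  7.131 phi_1 + 0.8828 phi_2 = 0.8828
  0.8828 phi_1 + 7.131 phi_2 = -4.4969
Solve by Cramer's rule:
  det = gamma(0)^2 - gamma(1)^2 = (7.131)^2 - (0.8828)^2 = 50.851161 - 0.77933584 = 50.07182516
  phi_hat_1 = [gamma(1) gamma(0) - gamma(1) gamma(2)] / det = [(0.8828)(7.131) - (0.8828)(-4.4969)] / 50.07182516 = 10.26511012 / 50.07182516 = 0.205
  phi_hat_2 = [gamma(0) gamma(2) - gamma(1)^2] / det = [(7.131)(-4.4969) - (0.8828)^2] / 50.07182516 = -32.84672974 / 50.07182516 = -0.656
So phi_hat = [0.2050, -0.6560].
Therefore phi_hat_2 = -0.6560.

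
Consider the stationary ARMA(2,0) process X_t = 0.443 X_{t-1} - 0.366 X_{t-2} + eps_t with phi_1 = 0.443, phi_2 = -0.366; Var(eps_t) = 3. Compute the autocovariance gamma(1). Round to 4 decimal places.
\gamma(1) = 1.2554

Multiply the model equation by X_{t-k} and take expectations. With theta_0 = psi_0 = 1 and psi_j the MA(infinity) weights, this gives
  gamma(k) - sum_i phi_i gamma(k-i) = c_k,
  c_k = sigma^2 * sum_{j=k..q} theta_j psi_{j-k}   (c_k = 0 for k > q),
using gamma(-m) = gamma(m).
Pure AR (q = 0): c_0 = sigma^2 = 3, c_k = 0 for k >= 1.
Equations for k = 0, 1, 2 (AR order 2, c_2 = 0):
  (E0) gamma(0) = phi_1 gamma(1) + phi_2 gamma(2) + c_0
  (E1) gamma(1) = phi_1 gamma(0) + phi_2 gamma(1) + c_1
  (E2) gamma(2) = phi_1 gamma(1) + phi_2 gamma(0)
From (E1): gamma(1) = A gamma(0) + B with
  A = phi_1 / (1 - phi_2) = 0.443 / 1.366 = 0.324305,   B = c_1 / (1 - phi_2) = 0 / 1.366 = 0.
Insert (E2) into (E0): gamma(0) (1 - phi_2^2) = phi_1 (1 + phi_2) gamma(1) + c_0.
  phi_1 (1 + phi_2) = (0.443)(0.634) = 0.280862,   1 - phi_2^2 = 0.866044.
Replace gamma(1) by A gamma(0) + B and collect gamma(0):
  gamma(0) [0.866044 - (0.280862)(0.324305)] = c_0 = 3
  gamma(0) * 0.774959 = 3
  gamma(0) = 3 / 0.774959 = 3.871172.
  gamma(1) = A gamma(0) = (0.324305)(3.871172) = 1.255439.
Therefore gamma(1) = 1.2554 (to 4 decimal places).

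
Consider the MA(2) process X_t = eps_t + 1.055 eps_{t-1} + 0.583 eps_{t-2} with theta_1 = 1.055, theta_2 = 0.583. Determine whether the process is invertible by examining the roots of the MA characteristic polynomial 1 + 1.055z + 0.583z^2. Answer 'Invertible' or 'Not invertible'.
\text{Invertible}

The MA(q) characteristic polynomial is P(z) = 1 + 1.055z + 0.583z^2.
Invertibility requires all roots to lie outside the unit circle, i.e. |z| > 1 for every root.
Set 1 + (1.055) z + (0.583) z^2 = 0, i.e. a z^2 + b z + c = 0 with a = 0.583, b = 1.055, c = 1.
Discriminant D = b^2 - 4ac = (1.055)^2 - 4*(0.583)*1 = 1.113025 - (2.332) = -1.218975.
D < 0, so the roots are the complex-conjugate pair z = (-b +/- i sqrt(-D)) / (2a) = -0.9048 +/- 0.9469i.
For a conjugate pair |z|^2 = z * conj(z) = (product of roots) = c/a = 1/(0.583) = 1.715266, so |z| = sqrt(1.715266) = 1.3097 for both roots.
Moduli of all roots: 1.3097, 1.3097.
All moduli strictly greater than 1? Yes.
Verdict: Invertible.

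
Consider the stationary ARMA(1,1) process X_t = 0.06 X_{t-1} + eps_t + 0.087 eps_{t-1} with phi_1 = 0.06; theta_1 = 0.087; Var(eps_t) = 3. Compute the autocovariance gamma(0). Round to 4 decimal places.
\gamma(0) = 3.0651

Multiply the model equation by X_{t-k} and take expectations. With theta_0 = psi_0 = 1 and psi_j the MA(infinity) weights, this gives
  gamma(k) - sum_i phi_i gamma(k-i) = c_k,
  c_k = sigma^2 * sum_{j=k..q} theta_j psi_{j-k}   (c_k = 0 for k > q),
using gamma(-m) = gamma(m).
psi-weights needed (psi_j = theta_j + sum_i phi_i psi_{j-i}):
  psi_1 = theta_1 + phi_1 = 0.087 + (0.06) = 0.147
Right-hand sides:
  c_0 = sigma^2 (1 + theta_1 psi_1) = 3 * (1 + (0.087)(0.147)) = 3 * 1.012789 = 3.038367
  c_1 = sigma^2 theta_1 = 3 * (0.087) = 0.261
  c_2 = 0
Equations for k = 0 and k = 1 (AR order 1):
  gamma(0) = phi_1 gamma(1) + c_0
  gamma(1) = phi_1 gamma(0) + c_1
Substituting the second into the first: gamma(0) (1 - phi_1^2) = c_0 + phi_1 c_1, so
  gamma(0) = (c_0 + phi_1 c_1) / (1 - phi_1^2) = (3.038367 + (0.06)(0.261)) / (1 - (0.06)^2) = 3.054027 / 0.9964 = 3.065061.
Therefore gamma(0) = 3.0651 (to 4 decimal places).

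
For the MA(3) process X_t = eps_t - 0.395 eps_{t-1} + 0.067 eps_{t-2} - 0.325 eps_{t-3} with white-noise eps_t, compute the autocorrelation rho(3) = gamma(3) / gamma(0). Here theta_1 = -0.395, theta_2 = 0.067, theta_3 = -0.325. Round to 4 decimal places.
\rho(3) = -0.2567

For an MA(q) process with theta_0 = 1, the autocovariance is
  gamma(k) = sigma^2 * sum_{i=0..q-k} theta_i * theta_{i+k},
and rho(k) = gamma(k) / gamma(0). Sigma^2 cancels.
  numerator   = (1)*(-0.325) = -0.325.
  denominator = (1)^2 + (-0.395)^2 + (0.067)^2 + (-0.325)^2 = 1.266139.
  rho(3) = -0.325 / 1.266139 = -0.2567.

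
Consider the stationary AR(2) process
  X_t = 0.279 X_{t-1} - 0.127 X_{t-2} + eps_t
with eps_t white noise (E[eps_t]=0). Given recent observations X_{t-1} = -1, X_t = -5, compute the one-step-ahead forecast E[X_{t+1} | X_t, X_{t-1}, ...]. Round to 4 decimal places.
E[X_{t+1} \mid \mathcal F_t] = -1.2680

For an AR(p) model X_t = c + sum_i phi_i X_{t-i} + eps_t, the
one-step-ahead conditional mean is
  E[X_{t+1} | X_t, ...] = c + sum_i phi_i X_{t+1-i}.
Substitute known values:
  E[X_{t+1} | ...] = (0.279) * (-5) + (-0.127) * (-1)
                   = -1.2680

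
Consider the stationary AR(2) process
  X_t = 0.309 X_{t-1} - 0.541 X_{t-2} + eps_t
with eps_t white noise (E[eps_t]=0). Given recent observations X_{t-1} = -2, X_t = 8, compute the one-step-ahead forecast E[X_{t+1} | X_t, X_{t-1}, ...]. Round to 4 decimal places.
E[X_{t+1} \mid \mathcal F_t] = 3.5540

For an AR(p) model X_t = c + sum_i phi_i X_{t-i} + eps_t, the
one-step-ahead conditional mean is
  E[X_{t+1} | X_t, ...] = c + sum_i phi_i X_{t+1-i}.
Substitute known values:
  E[X_{t+1} | ...] = (0.309) * (8) + (-0.541) * (-2)
                   = 3.5540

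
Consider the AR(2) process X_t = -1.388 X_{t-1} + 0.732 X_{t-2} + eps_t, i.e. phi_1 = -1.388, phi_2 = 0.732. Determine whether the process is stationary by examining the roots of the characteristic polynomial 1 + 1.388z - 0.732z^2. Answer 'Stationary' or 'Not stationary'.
\text{Not stationary}

The AR(p) characteristic polynomial is P(z) = 1 + 1.388z - 0.732z^2.
Stationarity requires all roots to lie outside the unit circle, i.e. |z| > 1 for every root.
Set 1 + (1.388) z + (-0.732) z^2 = 0, i.e. a z^2 + b z + c = 0 with a = -0.732, b = 1.388, c = 1.
Discriminant D = b^2 - 4ac = (1.388)^2 - 4*(-0.732)*1 = 1.926544 - (-2.928) = 4.854544.
D >= 0, so the roots are real: z = (-b +/- sqrt(D)) / (2a) = (-1.388 +/- 2.203303) / (-1.464).
  z_1 = (-1.388 + 2.203303) / (-1.464) = -0.5569,   |z_1| = 0.5569.
  z_2 = (-1.388 - 2.203303) / (-1.464) = 2.4531,   |z_2| = 2.4531.
Moduli of all roots: 0.5569, 2.4531.
All moduli strictly greater than 1? No.
Verdict: Not stationary.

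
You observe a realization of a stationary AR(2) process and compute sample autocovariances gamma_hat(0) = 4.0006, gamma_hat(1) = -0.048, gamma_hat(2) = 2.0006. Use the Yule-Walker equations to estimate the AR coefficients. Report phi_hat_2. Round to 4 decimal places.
\hat\phi_{2} = 0.5000

The Yule-Walker equations for an AR(p) process read, in matrix form,
  Gamma_p phi = r_p,   with   (Gamma_p)_{ij} = gamma(|i - j|),
                       (r_p)_i = gamma(i),   i,j = 1..p.
Substitute the sample gammas (Toeplitz matrix and right-hand side of size 2):
  Gamma_p = [[4.0006, -0.048], [-0.048, 4.0006]]
  r_p     = [-0.048, 2.0006]
Written out:
  4.0006 phi_1 - 0.048 phi_2 = -0.048
  -0.048 phi_1 + 4.0006 phi_2 = 2.0006
Solve by Cramer's rule:
  det = gamma(0)^2 - gamma(1)^2 = (4.0006)^2 - (-0.048)^2 = 16.00480036 - 0.002304 = 16.00249636
  phi_hat_1 = [gamma(1) gamma(0) - gamma(1) gamma(2)] / det = [(-0.048)(4.0006) - (-0.048)(2.0006)] / 16.00249636 = -0.096 / 16.00249636 = -0.006
  phi_hat_2 = [gamma(0) gamma(2) - gamma(1)^2] / det = [(4.0006)(2.0006) - (-0.048)^2] / 16.00249636 = 8.00129636 / 16.00249636 = 0.5
So phi_hat = [-0.0060, 0.5000].
Therefore phi_hat_2 = 0.5000.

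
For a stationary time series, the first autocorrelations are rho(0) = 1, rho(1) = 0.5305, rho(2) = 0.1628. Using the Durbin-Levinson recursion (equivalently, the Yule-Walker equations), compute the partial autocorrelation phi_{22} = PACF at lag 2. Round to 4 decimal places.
\phi_{22} = -0.1651

The PACF at lag k is phi_{kk}, the last component of the solution
to the Yule-Walker system G_k phi = r_k where
  (G_k)_{ij} = rho(|i - j|), (r_k)_i = rho(i), i,j = 1..k.
Equivalently, Durbin-Levinson gives phi_{kk} iteratively:
  phi_{11} = rho(1)
  phi_{kk} = [rho(k) - sum_{j=1..k-1} phi_{k-1,j} rho(k-j)]
            / [1 - sum_{j=1..k-1} phi_{k-1,j} rho(j)],
  phi_{k,j} = phi_{k-1,j} - phi_{kk} phi_{k-1,k-j},  j = 1..k-1.
Step k = 1:
  phi_11 = rho(1) = 0.5305.
Step k = 2:
  phi_22 = [rho(2) - phi_11 rho(1)] / [1 - phi_11 rho(1)] = [0.1628 - (0.5305)(0.5305)] / [1 - (0.5305)(0.5305)]
         = -0.11863025 / 0.71856975 = -0.1651.
Therefore phi_{22} = -0.1651.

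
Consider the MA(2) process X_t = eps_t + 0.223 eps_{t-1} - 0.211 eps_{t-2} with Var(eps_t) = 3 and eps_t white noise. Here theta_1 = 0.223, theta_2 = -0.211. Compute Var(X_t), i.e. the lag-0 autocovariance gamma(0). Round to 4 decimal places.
\gamma(0) = 3.2828

For an MA(q) process X_t = eps_t + sum_i theta_i eps_{t-i} with
Var(eps_t) = sigma^2, the variance is
  gamma(0) = sigma^2 * (1 + sum_i theta_i^2).
  sum_i theta_i^2 = (0.223)^2 + (-0.211)^2 = 0.049729 + 0.044521 = 0.09425.
  gamma(0) = 3 * (1 + 0.09425) = 3 * 1.09425 = 3.28275, which rounds to 3.2828.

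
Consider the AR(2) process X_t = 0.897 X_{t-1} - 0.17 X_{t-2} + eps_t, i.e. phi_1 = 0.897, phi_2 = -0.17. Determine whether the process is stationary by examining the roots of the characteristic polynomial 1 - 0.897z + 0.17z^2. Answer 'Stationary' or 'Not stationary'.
\text{Stationary}

The AR(p) characteristic polynomial is P(z) = 1 - 0.897z + 0.17z^2.
Stationarity requires all roots to lie outside the unit circle, i.e. |z| > 1 for every root.
Set 1 + (-0.897) z + (0.17) z^2 = 0, i.e. a z^2 + b z + c = 0 with a = 0.17, b = -0.897, c = 1.
Discriminant D = b^2 - 4ac = (-0.897)^2 - 4*(0.17)*1 = 0.804609 - (0.68) = 0.124609.
D >= 0, so the roots are real: z = (-b +/- sqrt(D)) / (2a) = (0.897 +/- 0.353) / (0.34).
  z_1 = (0.897 + 0.353) / (0.34) = 3.6765,   |z_1| = 3.6765.
  z_2 = (0.897 - 0.353) / (0.34) = 1.6,   |z_2| = 1.6.
Moduli of all roots: 3.6765, 1.6000.
All moduli strictly greater than 1? Yes.
Verdict: Stationary.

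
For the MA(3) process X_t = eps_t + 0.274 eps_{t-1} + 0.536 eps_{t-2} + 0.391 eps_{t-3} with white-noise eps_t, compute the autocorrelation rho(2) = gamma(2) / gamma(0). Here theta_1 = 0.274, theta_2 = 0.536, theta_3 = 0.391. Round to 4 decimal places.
\rho(2) = 0.4244

For an MA(q) process with theta_0 = 1, the autocovariance is
  gamma(k) = sigma^2 * sum_{i=0..q-k} theta_i * theta_{i+k},
and rho(k) = gamma(k) / gamma(0). Sigma^2 cancels.
  numerator   = (1)*(0.536) + (0.274)*(0.391) = 0.643134.
  denominator = (1)^2 + (0.274)^2 + (0.536)^2 + (0.391)^2 = 1.515253.
  rho(2) = 0.643134 / 1.515253 = 0.4244.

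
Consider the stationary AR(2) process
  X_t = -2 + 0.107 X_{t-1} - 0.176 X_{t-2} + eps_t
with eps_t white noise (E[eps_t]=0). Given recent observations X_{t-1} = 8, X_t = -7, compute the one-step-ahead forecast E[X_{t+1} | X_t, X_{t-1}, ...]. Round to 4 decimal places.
E[X_{t+1} \mid \mathcal F_t] = -4.1570

For an AR(p) model X_t = c + sum_i phi_i X_{t-i} + eps_t, the
one-step-ahead conditional mean is
  E[X_{t+1} | X_t, ...] = c + sum_i phi_i X_{t+1-i}.
Substitute known values:
  E[X_{t+1} | ...] = -2 + (0.107) * (-7) + (-0.176) * (8)
                   = -4.1570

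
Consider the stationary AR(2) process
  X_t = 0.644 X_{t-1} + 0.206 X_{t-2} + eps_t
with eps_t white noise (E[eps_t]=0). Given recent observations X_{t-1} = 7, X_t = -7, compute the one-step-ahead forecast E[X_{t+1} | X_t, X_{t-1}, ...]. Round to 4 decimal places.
E[X_{t+1} \mid \mathcal F_t] = -3.0660

For an AR(p) model X_t = c + sum_i phi_i X_{t-i} + eps_t, the
one-step-ahead conditional mean is
  E[X_{t+1} | X_t, ...] = c + sum_i phi_i X_{t+1-i}.
Substitute known values:
  E[X_{t+1} | ...] = (0.644) * (-7) + (0.206) * (7)
                   = -3.0660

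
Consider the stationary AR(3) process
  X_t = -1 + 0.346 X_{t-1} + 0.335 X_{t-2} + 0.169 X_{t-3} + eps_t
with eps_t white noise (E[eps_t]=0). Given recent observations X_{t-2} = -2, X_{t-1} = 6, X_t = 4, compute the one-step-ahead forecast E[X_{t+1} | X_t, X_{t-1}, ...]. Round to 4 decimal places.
E[X_{t+1} \mid \mathcal F_t] = 2.0560

For an AR(p) model X_t = c + sum_i phi_i X_{t-i} + eps_t, the
one-step-ahead conditional mean is
  E[X_{t+1} | X_t, ...] = c + sum_i phi_i X_{t+1-i}.
Substitute known values:
  E[X_{t+1} | ...] = -1 + (0.346) * (4) + (0.335) * (6) + (0.169) * (-2)
                   = 2.0560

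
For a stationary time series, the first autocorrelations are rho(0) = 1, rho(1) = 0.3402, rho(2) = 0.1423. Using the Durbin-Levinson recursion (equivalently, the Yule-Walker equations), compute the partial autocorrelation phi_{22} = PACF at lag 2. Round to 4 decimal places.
\phi_{22} = 0.0300

The PACF at lag k is phi_{kk}, the last component of the solution
to the Yule-Walker system G_k phi = r_k where
  (G_k)_{ij} = rho(|i - j|), (r_k)_i = rho(i), i,j = 1..k.
Equivalently, Durbin-Levinson gives phi_{kk} iteratively:
  phi_{11} = rho(1)
  phi_{kk} = [rho(k) - sum_{j=1..k-1} phi_{k-1,j} rho(k-j)]
            / [1 - sum_{j=1..k-1} phi_{k-1,j} rho(j)],
  phi_{k,j} = phi_{k-1,j} - phi_{kk} phi_{k-1,k-j},  j = 1..k-1.
Step k = 1:
  phi_11 = rho(1) = 0.3402.
Step k = 2:
  phi_22 = [rho(2) - phi_11 rho(1)] / [1 - phi_11 rho(1)] = [0.1423 - (0.3402)(0.3402)] / [1 - (0.3402)(0.3402)]
         = 0.02656396 / 0.88426396 = 0.03.
Therefore phi_{22} = 0.0300.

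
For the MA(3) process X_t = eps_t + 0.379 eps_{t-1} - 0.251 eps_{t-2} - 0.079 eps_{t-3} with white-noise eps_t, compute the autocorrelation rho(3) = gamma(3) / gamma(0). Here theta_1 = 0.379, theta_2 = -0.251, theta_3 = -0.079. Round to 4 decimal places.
\rho(3) = -0.0651

For an MA(q) process with theta_0 = 1, the autocovariance is
  gamma(k) = sigma^2 * sum_{i=0..q-k} theta_i * theta_{i+k},
and rho(k) = gamma(k) / gamma(0). Sigma^2 cancels.
  numerator   = (1)*(-0.079) = -0.079.
  denominator = (1)^2 + (0.379)^2 + (-0.251)^2 + (-0.079)^2 = 1.212883.
  rho(3) = -0.079 / 1.212883 = -0.0651.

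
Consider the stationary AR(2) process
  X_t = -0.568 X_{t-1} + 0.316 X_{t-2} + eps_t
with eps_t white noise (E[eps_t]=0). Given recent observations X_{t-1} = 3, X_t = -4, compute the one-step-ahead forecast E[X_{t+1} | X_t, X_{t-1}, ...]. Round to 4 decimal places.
E[X_{t+1} \mid \mathcal F_t] = 3.2200

For an AR(p) model X_t = c + sum_i phi_i X_{t-i} + eps_t, the
one-step-ahead conditional mean is
  E[X_{t+1} | X_t, ...] = c + sum_i phi_i X_{t+1-i}.
Substitute known values:
  E[X_{t+1} | ...] = (-0.568) * (-4) + (0.316) * (3)
                   = 3.2200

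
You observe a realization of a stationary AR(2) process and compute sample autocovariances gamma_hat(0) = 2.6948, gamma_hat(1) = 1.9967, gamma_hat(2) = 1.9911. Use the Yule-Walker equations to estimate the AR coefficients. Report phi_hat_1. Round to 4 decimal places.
\hat\phi_{1} = 0.4290

The Yule-Walker equations for an AR(p) process read, in matrix form,
  Gamma_p phi = r_p,   with   (Gamma_p)_{ij} = gamma(|i - j|),
                       (r_p)_i = gamma(i),   i,j = 1..p.
Substitute the sample gammas (Toeplitz matrix and right-hand side of size 2):
  Gamma_p = [[2.6948, 1.9967], [1.9967, 2.6948]]
  r_p     = [1.9967, 1.9911]
Written out:
  2.6948 phi_1 + 1.9967 phi_2 = 1.9967
  1.9967 phi_1 + 2.6948 phi_2 = 1.9911
Solve by Cramer's rule:
  det = gamma(0)^2 - gamma(1)^2 = (2.6948)^2 - (1.9967)^2 = 7.26194704 - 3.98681089 = 3.27513615
  phi_hat_1 = [gamma(1) gamma(0) - gamma(1) gamma(2)] / det = [(1.9967)(2.6948) - (1.9967)(1.9911)] / 3.27513615 = 1.40507779 / 3.27513615 = 0.429
  phi_hat_2 = [gamma(0) gamma(2) - gamma(1)^2] / det = [(2.6948)(1.9911) - (1.9967)^2] / 3.27513615 = 1.37880539 / 3.27513615 = 0.421
So phi_hat = [0.4290, 0.4210].
Therefore phi_hat_1 = 0.4290.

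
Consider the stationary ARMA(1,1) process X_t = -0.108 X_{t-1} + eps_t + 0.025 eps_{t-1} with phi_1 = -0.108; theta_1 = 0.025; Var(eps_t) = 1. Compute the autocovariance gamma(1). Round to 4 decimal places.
\gamma(1) = -0.0838

Multiply the model equation by X_{t-k} and take expectations. With theta_0 = psi_0 = 1 and psi_j the MA(infinity) weights, this gives
  gamma(k) - sum_i phi_i gamma(k-i) = c_k,
  c_k = sigma^2 * sum_{j=k..q} theta_j psi_{j-k}   (c_k = 0 for k > q),
using gamma(-m) = gamma(m).
psi-weights needed (psi_j = theta_j + sum_i phi_i psi_{j-i}):
  psi_1 = theta_1 + phi_1 = 0.025 + (-0.108) = -0.083
Right-hand sides:
  c_0 = sigma^2 (1 + theta_1 psi_1) = 1 * (1 + (0.025)(-0.083)) = 1 * 0.997925 = 0.997925
  c_1 = sigma^2 theta_1 = 1 * (0.025) = 0.025
  c_2 = 0
Equations for k = 0 and k = 1 (AR order 1):
  gamma(0) = phi_1 gamma(1) + c_0
  gamma(1) = phi_1 gamma(0) + c_1
Substituting the second into the first: gamma(0) (1 - phi_1^2) = c_0 + phi_1 c_1, so
  gamma(0) = (c_0 + phi_1 c_1) / (1 - phi_1^2) = (0.997925 + (-0.108)(0.025)) / (1 - (-0.108)^2) = 0.995225 / 0.988336 = 1.00697.
  gamma(1) = phi_1 gamma(0) + c_1 = (-0.108)(1.00697) + (0.025) = -0.083753.
Therefore gamma(1) = -0.0838 (to 4 decimal places).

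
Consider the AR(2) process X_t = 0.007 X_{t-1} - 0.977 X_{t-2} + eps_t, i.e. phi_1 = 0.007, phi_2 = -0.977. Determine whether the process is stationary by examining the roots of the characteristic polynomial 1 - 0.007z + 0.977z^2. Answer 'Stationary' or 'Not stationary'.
\text{Stationary}

The AR(p) characteristic polynomial is P(z) = 1 - 0.007z + 0.977z^2.
Stationarity requires all roots to lie outside the unit circle, i.e. |z| > 1 for every root.
Set 1 + (-0.007) z + (0.977) z^2 = 0, i.e. a z^2 + b z + c = 0 with a = 0.977, b = -0.007, c = 1.
Discriminant D = b^2 - 4ac = (-0.007)^2 - 4*(0.977)*1 = 0.000049 - (3.908) = -3.907951.
D < 0, so the roots are the complex-conjugate pair z = (-b +/- i sqrt(-D)) / (2a) = 0.0036 +/- 1.0117i.
For a conjugate pair |z|^2 = z * conj(z) = (product of roots) = c/a = 1/(0.977) = 1.023541, so |z| = sqrt(1.023541) = 1.0117 for both roots.
Moduli of all roots: 1.0117, 1.0117.
All moduli strictly greater than 1? Yes.
Verdict: Stationary.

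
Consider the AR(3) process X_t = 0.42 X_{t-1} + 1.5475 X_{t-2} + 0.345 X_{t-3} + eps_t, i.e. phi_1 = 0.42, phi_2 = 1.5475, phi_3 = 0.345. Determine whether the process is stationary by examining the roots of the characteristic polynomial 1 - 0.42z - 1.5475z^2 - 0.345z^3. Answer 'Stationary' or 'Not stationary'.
\text{Not stationary}

The AR(p) characteristic polynomial is P(z) = 1 - 0.42z - 1.5475z^2 - 0.345z^3.
Stationarity requires all roots to lie outside the unit circle, i.e. |z| > 1 for every root.
Degree 3: look for a simple real root z0 first, then factor out (1 - z/z0) and solve the remaining quadratic.
Testing z0 = -4: P(-4) = 1 + (-0.42)(-4) + (-1.5475)(-4)^2 + (-0.345)(-4)^3
  = 1 + (1.68) + (-24.76) + (22.08) = 0.  So z_0 = -4 is a root, |z_0| = 4.
Divide out the factor (1 + 0.25 z) = (1 - z/z0) (since 1/z0 = -0.25):
  P(z) = (1 + 0.25 z)(1 + (-0.67) z + (-1.38) z^2)
  [check: z-coef -0.67 - (-0.25) = -0.42; z^2-coef -1.38 - (-0.25)(-0.67) = -1.5475; z^3-coef -(-0.25)(-1.38) = -0.345.]
Remaining roots from the quadratic factor 1 + (-0.67) z + (-1.38) z^2:
  Set 1 + (-0.67) z + (-1.38) z^2 = 0, i.e. a z^2 + b z + c = 0 with a = -1.38, b = -0.67, c = 1.
  Discriminant D = b^2 - 4ac = (-0.67)^2 - 4*(-1.38)*1 = 0.4489 - (-5.52) = 5.9689.
  D >= 0, so the roots are real: z = (-b +/- sqrt(D)) / (2a) = (0.67 +/- 2.443133) / (-2.76).
    z_1 = (0.67 + 2.443133) / (-2.76) = -1.1279,   |z_1| = 1.1279.
    z_2 = (0.67 - 2.443133) / (-2.76) = 0.6424,   |z_2| = 0.6424.
Moduli of all roots: 4.0000, 1.1279, 0.6424.
All moduli strictly greater than 1? No.
Verdict: Not stationary.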